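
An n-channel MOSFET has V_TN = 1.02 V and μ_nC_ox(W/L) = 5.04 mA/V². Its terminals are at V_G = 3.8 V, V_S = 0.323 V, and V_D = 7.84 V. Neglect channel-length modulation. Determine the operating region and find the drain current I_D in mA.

Saturation; I_D = 15.2 mA

V_GS = V_G − V_S = 3.8 − 0.323 = 3.48 V; V_DS = V_D − V_S = 7.84 − 0.323 = 7.52 V.
V_ov = V_GS − V_TN = 3.48 − 1.02 = 2.46 V.
Since V_DS = 7.52 V ≥ V_ov = 2.46 V, the device is in saturation.
I_D = ½ k_n V_ov² = 0.5 × 5.04 × 2.46² = 15.2 mA.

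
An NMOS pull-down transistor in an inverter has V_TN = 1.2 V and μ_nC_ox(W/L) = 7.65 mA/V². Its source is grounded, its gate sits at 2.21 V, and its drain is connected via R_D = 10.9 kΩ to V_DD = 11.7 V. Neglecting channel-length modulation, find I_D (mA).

V_GS = V_G = 2.21 V, so V_ov = 2.21 − 1.2 = 1.01 V.
Assume saturation: I_D = ½ k_n V_ov² = 0.5 × 7.65 × 1.01² = 3.9 mA, giving V_DS = V_DD − I_D R_D = 11.7 − 3.9 × 10.9 = -30.8 V.
But -30.8 V < V_ov = 1.01 V, so the device is actually in triode.
In triode I_D = k_n[V_ov V_DS − ½ V_DS²] and I_D = (V_DD − V_DS)/R_D. Equating: 41.7 V_DS² − 85.22 V_DS + 11.7 = 0, giving V_DS = 0.148 V (the root below V_ov).
I_D = (11.7 − 0.148) / 10.9 = 1.06 mA.

I_D = 1.06 mA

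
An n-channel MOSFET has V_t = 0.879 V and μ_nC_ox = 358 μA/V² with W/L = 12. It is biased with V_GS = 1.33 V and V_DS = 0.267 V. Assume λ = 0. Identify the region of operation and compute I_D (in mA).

Triode; I_D = 0.364 mA

k_n = μ_nC_ox · (W/L) = 4.296 mA/V².
V_ov = V_GS − V_t = 1.33 − 0.879 = 0.451 V.
Since V_DS = 0.267 V < V_ov = 0.451 V, the device is in the triode region.
I_D = k_n [V_ov · V_DS − ½ V_DS²] = 4.296 × [0.451 × 0.267 − 0.5 × 0.267²] = 0.364 mA.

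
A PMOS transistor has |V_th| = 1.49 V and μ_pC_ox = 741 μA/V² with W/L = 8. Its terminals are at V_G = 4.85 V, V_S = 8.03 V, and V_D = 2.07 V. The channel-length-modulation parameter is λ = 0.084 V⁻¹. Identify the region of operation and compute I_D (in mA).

Saturation; I_D = 12.7 mA

V_SG = V_S − V_G = 8.03 − 4.85 = 3.18 V; V_SD = V_S − V_D = 8.03 − 2.07 = 5.96 V.
k_p = μ_pC_ox · (W/L) = 5.928 mA/V².
V_ov = V_SG − |V_th| = 3.18 − 1.49 = 1.69 V.
Since V_SD = 5.96 V ≥ V_ov = 1.69 V, the device is in saturation.
I_D = ½ k_p V_ov² (1 + λ V_SD) = 0.5 × 5.928 × 1.69² × (1 + 0.084 × 5.96) = 12.7 mA.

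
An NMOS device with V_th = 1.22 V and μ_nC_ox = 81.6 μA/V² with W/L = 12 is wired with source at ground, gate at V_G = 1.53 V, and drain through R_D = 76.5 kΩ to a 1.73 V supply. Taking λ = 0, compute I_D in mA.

I_D = 0.0215 mA

V_GS = V_G = 1.53 V, so V_ov = 1.53 − 1.22 = 0.31 V.
k_n = μ_nC_ox · (W/L) = 0.9792 mA/V².
Assume saturation: I_D = ½ k_n V_ov² = 0.5 × 0.9792 × 0.31² = 0.0471 mA, giving V_DS = V_DD − I_D R_D = 1.73 − 0.0471 × 76.5 = -1.87 V.
But -1.87 V < V_ov = 0.31 V, so the device is actually in triode.
In triode I_D = k_n[V_ov V_DS − ½ V_DS²] and I_D = (V_DD − V_DS)/R_D. Equating: 37.5 V_DS² − 24.22 V_DS + 1.73 = 0, giving V_DS = 0.0818 V (the root below V_ov).
I_D = (1.73 − 0.0818) / 76.5 = 0.0215 mA.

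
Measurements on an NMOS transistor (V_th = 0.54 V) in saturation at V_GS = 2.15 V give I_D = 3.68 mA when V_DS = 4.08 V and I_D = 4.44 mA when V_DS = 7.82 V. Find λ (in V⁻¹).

λ = 0.0713 V⁻¹

With V_GS fixed, I_D ∝ (1 + λ V_DS) in saturation, so I_D2/I_D1 = (1 + λ V_DS2)/(1 + λ V_DS1).
4.44/3.68 = 1.207 = (1 + 7.82 λ)/(1 + 4.08 λ).
Solving: λ (I_D1 V_DS2 − I_D2 V_DS1) = I_D2 − I_D1, so λ = (4.44 − 3.68) / (3.68 × 7.82 − 4.44 × 4.08) = 0.76 / 10.7 = 0.0713 V⁻¹.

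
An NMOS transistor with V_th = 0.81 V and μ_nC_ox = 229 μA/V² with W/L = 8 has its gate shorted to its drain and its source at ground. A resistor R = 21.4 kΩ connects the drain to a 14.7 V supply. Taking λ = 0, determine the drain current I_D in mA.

I_D = 0.611 mA

With gate tied to drain, V_GS = V_DS ≥ V_GS − V_th, so the device is in saturation.
k_n = μ_nC_ox · (W/L) = 1.832 mA/V².
KCL at the drain: ½ k_n (V_GS − V_th)² = (V_DD − V_GS)/R.
Let x = V_GS − 0.81. Then 19.6 x² + x − 13.89 = 0, giving x = 0.817 V (positive root), so V_GS = 1.63 V.
I_D = (V_DD − V_GS)/R = (14.7 − 1.63) / 21.4 = 0.611 mA.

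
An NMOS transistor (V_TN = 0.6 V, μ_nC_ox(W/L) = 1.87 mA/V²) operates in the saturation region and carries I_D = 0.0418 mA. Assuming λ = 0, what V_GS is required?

In saturation I_D = ½ k_n (V_GS − V_TN)², so V_GS − V_TN = √(2 I_D / k_n) = √(2 × 0.0418 / 1.87) = 0.211 V.
V_GS = 0.6 + 0.211 = 0.811 V.

V_GS = 0.811 V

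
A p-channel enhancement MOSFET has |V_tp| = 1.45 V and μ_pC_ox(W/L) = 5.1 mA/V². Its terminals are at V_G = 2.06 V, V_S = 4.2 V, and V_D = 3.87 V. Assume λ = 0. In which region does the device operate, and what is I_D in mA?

Triode; I_D = 0.884 mA

V_SG = V_S − V_G = 4.2 − 2.06 = 2.14 V; V_SD = V_S − V_D = 4.2 − 3.87 = 0.33 V.
V_ov = V_SG − |V_tp| = 2.14 − 1.45 = 0.69 V.
Since V_SD = 0.33 V < V_ov = 0.69 V, the device is in the triode region.
I_D = k_p [V_ov · V_SD − ½ V_SD²] = 5.1 × [0.69 × 0.33 − 0.5 × 0.33²] = 0.884 mA.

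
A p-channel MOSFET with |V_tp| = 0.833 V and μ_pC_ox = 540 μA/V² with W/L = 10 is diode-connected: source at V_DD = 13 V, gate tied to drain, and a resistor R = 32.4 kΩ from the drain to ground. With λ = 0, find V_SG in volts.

With gate tied to drain, V_SG = V_SD ≥ V_SG − |V_tp|, so the device is in saturation.
k_p = μ_pC_ox · (W/L) = 5.4 mA/V².
KCL at the drain: ½ k_p (V_SG − |V_tp|)² = (V_DD − V_SG)/R.
Let x = V_SG − 0.833. Then 87.5 x² + x − 12.17 = 0, giving x = 0.367 V (positive root), so V_SG = 1.2 V.
I_D = (V_DD − V_SG)/R = (13 − 1.2) / 32.4 = 0.364 mA.

V_SG = 1.20 V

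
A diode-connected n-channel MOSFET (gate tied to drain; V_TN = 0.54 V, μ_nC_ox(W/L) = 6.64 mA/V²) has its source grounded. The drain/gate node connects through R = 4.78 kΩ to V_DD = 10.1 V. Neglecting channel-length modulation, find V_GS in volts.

With gate tied to drain, V_GS = V_DS ≥ V_GS − V_TN, so the device is in saturation.
KCL at the drain: ½ k_n (V_GS − V_TN)² = (V_DD − V_GS)/R.
Let x = V_GS − 0.54. Then 15.9 x² + x − 9.56 = 0, giving x = 0.745 V (positive root), so V_GS = 1.29 V.
I_D = (V_DD − V_GS)/R = (10.1 − 1.29) / 4.78 = 1.84 mA.

V_GS = 1.29 V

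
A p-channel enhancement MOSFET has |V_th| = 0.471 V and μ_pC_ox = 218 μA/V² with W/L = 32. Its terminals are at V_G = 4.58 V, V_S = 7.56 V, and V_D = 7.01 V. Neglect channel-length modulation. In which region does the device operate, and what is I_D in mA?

Triode; I_D = 8.57 mA

V_SG = V_S − V_G = 7.56 − 4.58 = 2.98 V; V_SD = V_S − V_D = 7.56 − 7.01 = 0.55 V.
k_p = μ_pC_ox · (W/L) = 6.976 mA/V².
V_ov = V_SG − |V_th| = 2.98 − 0.471 = 2.51 V.
Since V_SD = 0.55 V < V_ov = 2.51 V, the device is in the triode region.
I_D = k_p [V_ov · V_SD − ½ V_SD²] = 6.976 × [2.51 × 0.55 − 0.5 × 0.55²] = 8.57 mA.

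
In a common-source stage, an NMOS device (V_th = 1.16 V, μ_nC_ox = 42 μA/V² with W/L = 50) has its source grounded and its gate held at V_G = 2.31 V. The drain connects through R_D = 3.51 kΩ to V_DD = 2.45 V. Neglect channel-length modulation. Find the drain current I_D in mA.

V_GS = V_G = 2.31 V, so V_ov = 2.31 − 1.16 = 1.15 V.
k_n = μ_nC_ox · (W/L) = 2.1 mA/V².
Assume saturation: I_D = ½ k_n V_ov² = 0.5 × 2.1 × 1.15² = 1.39 mA, giving V_DS = V_DD − I_D R_D = 2.45 − 1.39 × 3.51 = -2.42 V.
But -2.42 V < V_ov = 1.15 V, so the device is actually in triode.
In triode I_D = k_n[V_ov V_DS − ½ V_DS²] and I_D = (V_DD − V_DS)/R_D. Equating: 3.69 V_DS² − 9.477 V_DS + 2.45 = 0, giving V_DS = 0.292 V (the root below V_ov).
I_D = (2.45 − 0.292) / 3.51 = 0.615 mA.

I_D = 0.615 mA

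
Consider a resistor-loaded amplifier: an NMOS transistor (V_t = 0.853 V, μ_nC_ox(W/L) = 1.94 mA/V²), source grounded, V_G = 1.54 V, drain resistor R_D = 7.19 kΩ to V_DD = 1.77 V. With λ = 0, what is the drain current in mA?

V_GS = V_G = 1.54 V, so V_ov = 1.54 − 0.853 = 0.687 V.
Assume saturation: I_D = ½ k_n V_ov² = 0.5 × 1.94 × 0.687² = 0.458 mA, giving V_DS = V_DD − I_D R_D = 1.77 − 0.458 × 7.19 = -1.52 V.
But -1.52 V < V_ov = 0.687 V, so the device is actually in triode.
In triode I_D = k_n[V_ov V_DS − ½ V_DS²] and I_D = (V_DD − V_DS)/R_D. Equating: 6.97 V_DS² − 10.58 V_DS + 1.77 = 0, giving V_DS = 0.191 V (the root below V_ov).
I_D = (1.77 − 0.191) / 7.19 = 0.22 mA.

I_D = 0.220 mA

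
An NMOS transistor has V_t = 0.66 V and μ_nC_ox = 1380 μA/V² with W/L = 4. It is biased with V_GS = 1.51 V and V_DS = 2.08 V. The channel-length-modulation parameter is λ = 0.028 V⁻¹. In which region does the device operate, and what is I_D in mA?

k_n = μ_nC_ox · (W/L) = 5.52 mA/V².
V_ov = V_GS − V_t = 1.51 − 0.66 = 0.85 V.
Since V_DS = 2.08 V ≥ V_ov = 0.85 V, the device is in saturation.
I_D = ½ k_n V_ov² (1 + λ V_DS) = 0.5 × 5.52 × 0.85² × (1 + 0.028 × 2.08) = 2.11 mA.

Saturation; I_D = 2.11 mA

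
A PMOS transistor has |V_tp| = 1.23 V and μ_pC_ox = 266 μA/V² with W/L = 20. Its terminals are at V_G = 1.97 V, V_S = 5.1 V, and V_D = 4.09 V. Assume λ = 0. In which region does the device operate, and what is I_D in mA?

Triode; I_D = 7.50 mA

V_SG = V_S − V_G = 5.1 − 1.97 = 3.13 V; V_SD = V_S − V_D = 5.1 − 4.09 = 1.01 V.
k_p = μ_pC_ox · (W/L) = 5.32 mA/V².
V_ov = V_SG − |V_tp| = 3.13 − 1.23 = 1.9 V.
Since V_SD = 1.01 V < V_ov = 1.9 V, the device is in the triode region.
I_D = k_p [V_ov · V_SD − ½ V_SD²] = 5.32 × [1.9 × 1.01 − 0.5 × 1.01²] = 7.5 mA.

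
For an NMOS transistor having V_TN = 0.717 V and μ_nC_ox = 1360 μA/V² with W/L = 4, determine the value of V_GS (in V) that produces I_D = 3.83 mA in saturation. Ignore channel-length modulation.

V_GS = 1.90 V

k_n = μ_nC_ox · (W/L) = 5.44 mA/V².
In saturation I_D = ½ k_n (V_GS − V_TN)², so V_GS − V_TN = √(2 I_D / k_n) = √(2 × 3.83 / 5.44) = 1.19 V.
V_GS = 0.717 + 1.19 = 1.9 V.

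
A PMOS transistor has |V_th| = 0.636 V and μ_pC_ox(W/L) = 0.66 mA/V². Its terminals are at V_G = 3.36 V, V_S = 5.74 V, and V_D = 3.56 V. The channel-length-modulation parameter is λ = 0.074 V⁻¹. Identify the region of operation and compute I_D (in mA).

Saturation; I_D = 1.17 mA

V_SG = V_S − V_G = 5.74 − 3.36 = 2.38 V; V_SD = V_S − V_D = 5.74 − 3.56 = 2.18 V.
V_ov = V_SG − |V_th| = 2.38 − 0.636 = 1.74 V.
Since V_SD = 2.18 V ≥ V_ov = 1.74 V, the device is in saturation.
I_D = ½ k_p V_ov² (1 + λ V_SD) = 0.5 × 0.66 × 1.74² × (1 + 0.074 × 2.18) = 1.17 mA.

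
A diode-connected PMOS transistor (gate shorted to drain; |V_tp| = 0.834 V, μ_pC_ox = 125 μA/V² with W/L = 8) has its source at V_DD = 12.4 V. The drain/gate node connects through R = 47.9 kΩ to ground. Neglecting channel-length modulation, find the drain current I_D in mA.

I_D = 0.227 mA

With gate tied to drain, V_SG = V_SD ≥ V_SG − |V_tp|, so the device is in saturation.
k_p = μ_pC_ox · (W/L) = 1 mA/V².
KCL at the drain: ½ k_p (V_SG − |V_tp|)² = (V_DD − V_SG)/R.
Let x = V_SG − 0.834. Then 23.9 x² + x − 11.57 = 0, giving x = 0.674 V (positive root), so V_SG = 1.51 V.
I_D = (V_DD − V_SG)/R = (12.4 − 1.51) / 47.9 = 0.227 mA.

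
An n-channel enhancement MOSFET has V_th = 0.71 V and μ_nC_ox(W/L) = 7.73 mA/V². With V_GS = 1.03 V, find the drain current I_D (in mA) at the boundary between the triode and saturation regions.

At the boundary V_DS = V_ov = V_GS − V_th = 1.03 − 0.71 = 0.32 V.
I_D = ½ k_n V_ov² = 0.5 × 7.73 × 0.32² = 0.396 mA.

I_D = 0.396 mA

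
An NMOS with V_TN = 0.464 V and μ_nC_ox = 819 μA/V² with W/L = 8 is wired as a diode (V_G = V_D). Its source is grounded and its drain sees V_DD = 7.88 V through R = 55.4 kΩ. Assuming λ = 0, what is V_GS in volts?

With gate tied to drain, V_GS = V_DS ≥ V_GS − V_TN, so the device is in saturation.
k_n = μ_nC_ox · (W/L) = 6.552 mA/V².
KCL at the drain: ½ k_n (V_GS − V_TN)² = (V_DD − V_GS)/R.
Let x = V_GS − 0.464. Then 181 x² + x − 7.416 = 0, giving x = 0.199 V (positive root), so V_GS = 0.663 V.
I_D = (V_DD − V_GS)/R = (7.88 − 0.663) / 55.4 = 0.13 mA.

V_GS = 0.663 V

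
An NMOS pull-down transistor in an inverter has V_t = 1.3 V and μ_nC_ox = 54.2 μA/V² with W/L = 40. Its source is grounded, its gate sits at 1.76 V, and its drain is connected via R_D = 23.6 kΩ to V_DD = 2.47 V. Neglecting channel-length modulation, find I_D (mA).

I_D = 0.0998 mA

V_GS = V_G = 1.76 V, so V_ov = 1.76 − 1.3 = 0.46 V.
k_n = μ_nC_ox · (W/L) = 2.168 mA/V².
Assume saturation: I_D = ½ k_n V_ov² = 0.5 × 2.168 × 0.46² = 0.229 mA, giving V_DS = V_DD − I_D R_D = 2.47 − 0.229 × 23.6 = -2.94 V.
But -2.94 V < V_ov = 0.46 V, so the device is actually in triode.
In triode I_D = k_n[V_ov V_DS − ½ V_DS²] and I_D = (V_DD − V_DS)/R_D. Equating: 25.6 V_DS² − 24.54 V_DS + 2.47 = 0, giving V_DS = 0.114 V (the root below V_ov).
I_D = (2.47 − 0.114) / 23.6 = 0.0998 mA.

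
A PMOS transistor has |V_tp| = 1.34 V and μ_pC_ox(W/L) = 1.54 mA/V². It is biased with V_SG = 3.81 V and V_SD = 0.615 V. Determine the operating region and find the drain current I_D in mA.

V_ov = V_SG − |V_tp| = 3.81 − 1.34 = 2.47 V.
Since V_SD = 0.615 V < V_ov = 2.47 V, the device is in the triode region.
I_D = k_p [V_ov · V_SD − ½ V_SD²] = 1.54 × [2.47 × 0.615 − 0.5 × 0.615²] = 2.05 mA.

Triode; I_D = 2.05 mA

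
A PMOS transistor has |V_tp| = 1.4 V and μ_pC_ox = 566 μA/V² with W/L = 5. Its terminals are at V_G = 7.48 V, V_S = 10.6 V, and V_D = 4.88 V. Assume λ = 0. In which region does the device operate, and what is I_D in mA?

V_SG = V_S − V_G = 10.6 − 7.48 = 3.12 V; V_SD = V_S − V_D = 10.6 − 4.88 = 5.72 V.
k_p = μ_pC_ox · (W/L) = 2.83 mA/V².
V_ov = V_SG − |V_tp| = 3.12 − 1.4 = 1.72 V.
Since V_SD = 5.72 V ≥ V_ov = 1.72 V, the device is in saturation.
I_D = ½ k_p V_ov² = 0.5 × 2.83 × 1.72² = 4.19 mA.

Saturation; I_D = 4.19 mA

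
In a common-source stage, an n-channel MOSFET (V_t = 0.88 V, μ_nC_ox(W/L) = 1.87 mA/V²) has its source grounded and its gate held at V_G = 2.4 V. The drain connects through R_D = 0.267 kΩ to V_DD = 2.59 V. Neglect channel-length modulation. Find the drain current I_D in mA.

I_D = 2.16 mA

V_GS = V_G = 2.4 V, so V_ov = 2.4 − 0.88 = 1.52 V.
Assume saturation: I_D = ½ k_n V_ov² = 0.5 × 1.87 × 1.52² = 2.16 mA, giving V_DS = V_DD − I_D R_D = 2.59 − 2.16 × 0.267 = 2.01 V.
V_DS = 2.01 V ≥ V_ov = 1.52 V, confirming saturation.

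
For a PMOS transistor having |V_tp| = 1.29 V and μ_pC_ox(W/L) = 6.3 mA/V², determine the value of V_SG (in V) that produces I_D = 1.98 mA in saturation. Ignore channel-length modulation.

V_SG = 2.08 V

In saturation I_D = ½ k_p (V_SG − |V_tp|)², so V_SG − |V_tp| = √(2 I_D / k_p) = √(2 × 1.98 / 6.3) = 0.793 V.
V_SG = 1.29 + 0.793 = 2.08 V.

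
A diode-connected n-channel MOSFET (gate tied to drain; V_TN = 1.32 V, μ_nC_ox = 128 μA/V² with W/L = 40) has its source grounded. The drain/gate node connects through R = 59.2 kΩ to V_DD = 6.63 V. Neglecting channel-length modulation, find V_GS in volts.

V_GS = 1.50 V

With gate tied to drain, V_GS = V_DS ≥ V_GS − V_TN, so the device is in saturation.
k_n = μ_nC_ox · (W/L) = 5.12 mA/V².
KCL at the drain: ½ k_n (V_GS − V_TN)² = (V_DD − V_GS)/R.
Let x = V_GS − 1.32. Then 152 x² + x − 5.31 = 0, giving x = 0.184 V (positive root), so V_GS = 1.5 V.
I_D = (V_DD − V_GS)/R = (6.63 − 1.5) / 59.2 = 0.0866 mA.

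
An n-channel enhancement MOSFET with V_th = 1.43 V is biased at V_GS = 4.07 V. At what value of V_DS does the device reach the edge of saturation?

The boundary between triode and saturation is V_DS = V_GS − V_th = V_ov.
V_ov = 4.07 − 1.43 = 2.64 V.

V_DS,sat = 2.64 V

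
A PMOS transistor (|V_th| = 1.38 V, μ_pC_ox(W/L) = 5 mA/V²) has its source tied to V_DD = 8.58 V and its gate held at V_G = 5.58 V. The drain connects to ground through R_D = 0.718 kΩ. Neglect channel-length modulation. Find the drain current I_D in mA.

V_SG = V_DD − V_G = 8.58 − 5.58 = 3 V, so V_ov = 3 − 1.38 = 1.62 V.
Assume saturation: I_D = ½ k_p V_ov² = 0.5 × 5 × 1.62² = 6.56 mA, giving V_SD = V_DD − I_D R_D = 8.58 − 6.56 × 0.718 = 3.87 V.
V_SD = 3.87 V ≥ V_ov = 1.62 V, confirming saturation.

I_D = 6.56 mA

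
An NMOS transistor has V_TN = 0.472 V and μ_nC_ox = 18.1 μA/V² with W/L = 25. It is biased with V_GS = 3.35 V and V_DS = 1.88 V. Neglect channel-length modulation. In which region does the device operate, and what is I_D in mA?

Triode; I_D = 1.65 mA

k_n = μ_nC_ox · (W/L) = 0.4525 mA/V².
V_ov = V_GS − V_TN = 3.35 − 0.472 = 2.88 V.
Since V_DS = 1.88 V < V_ov = 2.88 V, the device is in the triode region.
I_D = k_n [V_ov · V_DS − ½ V_DS²] = 0.4525 × [2.88 × 1.88 − 0.5 × 1.88²] = 1.65 mA.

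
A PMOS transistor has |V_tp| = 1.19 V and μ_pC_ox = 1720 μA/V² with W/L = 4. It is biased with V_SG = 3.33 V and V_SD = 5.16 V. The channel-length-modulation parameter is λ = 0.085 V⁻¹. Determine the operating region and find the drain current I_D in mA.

Saturation; I_D = 22.7 mA

k_p = μ_pC_ox · (W/L) = 6.88 mA/V².
V_ov = V_SG − |V_tp| = 3.33 − 1.19 = 2.14 V.
Since V_SD = 5.16 V ≥ V_ov = 2.14 V, the device is in saturation.
I_D = ½ k_p V_ov² (1 + λ V_SD) = 0.5 × 6.88 × 2.14² × (1 + 0.085 × 5.16) = 22.7 mA.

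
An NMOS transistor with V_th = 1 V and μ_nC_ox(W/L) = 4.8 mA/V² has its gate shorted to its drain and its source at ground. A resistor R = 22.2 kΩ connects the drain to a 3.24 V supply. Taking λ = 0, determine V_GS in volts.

V_GS = 1.20 V

With gate tied to drain, V_GS = V_DS ≥ V_GS − V_th, so the device is in saturation.
KCL at the drain: ½ k_n (V_GS − V_th)² = (V_DD − V_GS)/R.
Let x = V_GS − 1. Then 53.3 x² + x − 2.24 = 0, giving x = 0.196 V (positive root), so V_GS = 1.2 V.
I_D = (V_DD − V_GS)/R = (3.24 − 1.2) / 22.2 = 0.0921 mA.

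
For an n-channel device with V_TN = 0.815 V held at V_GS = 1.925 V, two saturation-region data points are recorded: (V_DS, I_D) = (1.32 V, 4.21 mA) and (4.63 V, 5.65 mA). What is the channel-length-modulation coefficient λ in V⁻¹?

With V_GS fixed, I_D ∝ (1 + λ V_DS) in saturation, so I_D2/I_D1 = (1 + λ V_DS2)/(1 + λ V_DS1).
5.65/4.21 = 1.342 = (1 + 4.63 λ)/(1 + 1.32 λ).
Solving: λ (I_D1 V_DS2 − I_D2 V_DS1) = I_D2 − I_D1, so λ = (5.65 − 4.21) / (4.21 × 4.63 − 5.65 × 1.32) = 1.44 / 12 = 0.12 V⁻¹.

λ = 0.120 V⁻¹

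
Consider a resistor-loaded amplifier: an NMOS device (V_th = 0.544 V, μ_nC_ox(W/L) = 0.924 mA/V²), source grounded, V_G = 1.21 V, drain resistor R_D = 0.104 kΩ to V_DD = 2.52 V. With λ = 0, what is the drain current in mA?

V_GS = V_G = 1.21 V, so V_ov = 1.21 − 0.544 = 0.666 V.
Assume saturation: I_D = ½ k_n V_ov² = 0.5 × 0.924 × 0.666² = 0.205 mA, giving V_DS = V_DD − I_D R_D = 2.52 − 0.205 × 0.104 = 2.5 V.
V_DS = 2.5 V ≥ V_ov = 0.666 V, confirming saturation.

I_D = 0.205 mA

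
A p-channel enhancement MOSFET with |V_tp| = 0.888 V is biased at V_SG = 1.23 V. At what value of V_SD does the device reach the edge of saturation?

The boundary between triode and saturation is V_SD = V_SG − |V_tp| = V_ov.
V_ov = 1.23 − 0.888 = 0.342 V.

V_SD,sat = 0.342 V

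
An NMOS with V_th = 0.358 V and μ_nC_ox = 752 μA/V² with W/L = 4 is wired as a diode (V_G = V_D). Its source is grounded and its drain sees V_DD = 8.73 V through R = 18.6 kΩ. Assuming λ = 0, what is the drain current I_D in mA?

With gate tied to drain, V_GS = V_DS ≥ V_GS − V_th, so the device is in saturation.
k_n = μ_nC_ox · (W/L) = 3.008 mA/V².
KCL at the drain: ½ k_n (V_GS − V_th)² = (V_DD − V_GS)/R.
Let x = V_GS − 0.358. Then 28 x² + x − 8.372 = 0, giving x = 0.529 V (positive root), so V_GS = 0.887 V.
I_D = (V_DD − V_GS)/R = (8.73 − 0.887) / 18.6 = 0.422 mA.

I_D = 0.422 mA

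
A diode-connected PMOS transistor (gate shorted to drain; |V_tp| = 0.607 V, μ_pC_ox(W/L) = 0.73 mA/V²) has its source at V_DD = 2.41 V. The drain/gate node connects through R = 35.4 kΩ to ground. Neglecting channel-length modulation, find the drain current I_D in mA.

I_D = 0.0414 mA

With gate tied to drain, V_SG = V_SD ≥ V_SG − |V_tp|, so the device is in saturation.
KCL at the drain: ½ k_p (V_SG − |V_tp|)² = (V_DD − V_SG)/R.
Let x = V_SG − 0.607. Then 12.9 x² + x − 1.803 = 0, giving x = 0.337 V (positive root), so V_SG = 0.944 V.
I_D = (V_DD − V_SG)/R = (2.41 − 0.944) / 35.4 = 0.0414 mA.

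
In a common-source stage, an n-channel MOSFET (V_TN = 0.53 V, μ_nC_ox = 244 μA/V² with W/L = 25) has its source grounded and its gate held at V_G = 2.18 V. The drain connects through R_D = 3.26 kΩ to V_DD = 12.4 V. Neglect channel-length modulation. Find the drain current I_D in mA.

V_GS = V_G = 2.18 V, so V_ov = 2.18 − 0.53 = 1.65 V.
k_n = μ_nC_ox · (W/L) = 6.1 mA/V².
Assume saturation: I_D = ½ k_n V_ov² = 0.5 × 6.1 × 1.65² = 8.3 mA, giving V_DS = V_DD − I_D R_D = 12.4 − 8.3 × 3.26 = -14.7 V.
But -14.7 V < V_ov = 1.65 V, so the device is actually in triode.
In triode I_D = k_n[V_ov V_DS − ½ V_DS²] and I_D = (V_DD − V_DS)/R_D. Equating: 9.94 V_DS² − 33.81 V_DS + 12.4 = 0, giving V_DS = 0.418 V (the root below V_ov).
I_D = (12.4 − 0.418) / 3.26 = 3.68 mA.

I_D = 3.68 mA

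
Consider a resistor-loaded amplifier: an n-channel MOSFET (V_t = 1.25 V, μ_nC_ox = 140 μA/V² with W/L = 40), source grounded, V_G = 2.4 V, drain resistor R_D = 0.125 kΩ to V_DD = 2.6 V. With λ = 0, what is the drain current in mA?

I_D = 3.70 mA

V_GS = V_G = 2.4 V, so V_ov = 2.4 − 1.25 = 1.15 V.
k_n = μ_nC_ox · (W/L) = 5.6 mA/V².
Assume saturation: I_D = ½ k_n V_ov² = 0.5 × 5.6 × 1.15² = 3.7 mA, giving V_DS = V_DD − I_D R_D = 2.6 − 3.7 × 0.125 = 2.14 V.
V_DS = 2.14 V ≥ V_ov = 1.15 V, confirming saturation.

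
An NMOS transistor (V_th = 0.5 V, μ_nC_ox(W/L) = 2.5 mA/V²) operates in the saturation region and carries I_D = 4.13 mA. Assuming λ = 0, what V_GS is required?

In saturation I_D = ½ k_n (V_GS − V_th)², so V_GS − V_th = √(2 I_D / k_n) = √(2 × 4.13 / 2.5) = 1.82 V.
V_GS = 0.5 + 1.82 = 2.32 V.

V_GS = 2.32 V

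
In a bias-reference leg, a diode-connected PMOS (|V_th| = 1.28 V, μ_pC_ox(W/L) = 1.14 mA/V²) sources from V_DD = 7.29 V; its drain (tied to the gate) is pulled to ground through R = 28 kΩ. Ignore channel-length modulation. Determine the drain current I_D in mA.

With gate tied to drain, V_SG = V_SD ≥ V_SG − |V_th|, so the device is in saturation.
KCL at the drain: ½ k_p (V_SG − |V_th|)² = (V_DD − V_SG)/R.
Let x = V_SG − 1.28. Then 16 x² + x − 6.01 = 0, giving x = 0.583 V (positive root), so V_SG = 1.86 V.
I_D = (V_DD − V_SG)/R = (7.29 − 1.86) / 28 = 0.194 mA.

I_D = 0.194 mA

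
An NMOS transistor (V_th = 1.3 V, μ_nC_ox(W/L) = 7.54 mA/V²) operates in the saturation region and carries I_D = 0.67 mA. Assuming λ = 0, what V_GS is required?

In saturation I_D = ½ k_n (V_GS − V_th)², so V_GS − V_th = √(2 I_D / k_n) = √(2 × 0.67 / 7.54) = 0.422 V.
V_GS = 1.3 + 0.422 = 1.72 V.

V_GS = 1.72 V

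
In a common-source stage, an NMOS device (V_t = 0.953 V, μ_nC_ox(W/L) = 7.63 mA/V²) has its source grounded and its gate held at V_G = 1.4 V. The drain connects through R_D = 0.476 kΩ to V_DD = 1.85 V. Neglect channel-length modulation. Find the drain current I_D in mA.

I_D = 0.762 mA

V_GS = V_G = 1.4 V, so V_ov = 1.4 − 0.953 = 0.447 V.
Assume saturation: I_D = ½ k_n V_ov² = 0.5 × 7.63 × 0.447² = 0.762 mA, giving V_DS = V_DD − I_D R_D = 1.85 − 0.762 × 0.476 = 1.49 V.
V_DS = 1.49 V ≥ V_ov = 0.447 V, confirming saturation.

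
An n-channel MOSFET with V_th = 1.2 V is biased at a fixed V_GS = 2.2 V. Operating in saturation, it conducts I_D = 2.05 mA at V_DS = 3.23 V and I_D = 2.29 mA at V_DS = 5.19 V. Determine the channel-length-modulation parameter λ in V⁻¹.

With V_GS fixed, I_D ∝ (1 + λ V_DS) in saturation, so I_D2/I_D1 = (1 + λ V_DS2)/(1 + λ V_DS1).
2.29/2.05 = 1.117 = (1 + 5.19 λ)/(1 + 3.23 λ).
Solving: λ (I_D1 V_DS2 − I_D2 V_DS1) = I_D2 − I_D1, so λ = (2.29 − 2.05) / (2.05 × 5.19 − 2.29 × 3.23) = 0.24 / 3.24 = 0.074 V⁻¹.

λ = 0.0740 V⁻¹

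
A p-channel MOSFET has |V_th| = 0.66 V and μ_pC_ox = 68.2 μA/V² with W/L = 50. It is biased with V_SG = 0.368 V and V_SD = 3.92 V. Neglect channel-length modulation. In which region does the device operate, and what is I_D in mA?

V_SG = 0.368 V < |V_th| = 0.66 V, so the transistor is in cutoff.

Cutoff; I_D = 0 mA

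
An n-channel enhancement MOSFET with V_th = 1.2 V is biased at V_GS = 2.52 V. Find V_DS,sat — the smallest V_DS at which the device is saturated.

The boundary between triode and saturation is V_DS = V_GS − V_th = V_ov.
V_ov = 2.52 − 1.2 = 1.32 V.

V_DS,sat = 1.32 V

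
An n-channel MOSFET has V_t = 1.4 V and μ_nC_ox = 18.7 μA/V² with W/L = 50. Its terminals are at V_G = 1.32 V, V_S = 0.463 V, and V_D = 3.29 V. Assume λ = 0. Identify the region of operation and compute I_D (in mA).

Cutoff; I_D = 0 mA

V_GS = V_G − V_S = 1.32 − 0.463 = 0.857 V; V_DS = V_D − V_S = 3.29 − 0.463 = 2.83 V.
V_GS = 0.857 V < V_t = 1.4 V, so the transistor is in cutoff.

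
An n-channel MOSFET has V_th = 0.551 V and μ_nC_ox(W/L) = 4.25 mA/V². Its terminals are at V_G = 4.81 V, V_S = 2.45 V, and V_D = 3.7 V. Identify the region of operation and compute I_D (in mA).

V_GS = V_G − V_S = 4.81 − 2.45 = 2.36 V; V_DS = V_D − V_S = 3.7 − 2.45 = 1.25 V.
V_ov = V_GS − V_th = 2.36 − 0.551 = 1.81 V.
Since V_DS = 1.25 V < V_ov = 1.81 V, the device is in the triode region.
I_D = k_n [V_ov · V_DS − ½ V_DS²] = 4.25 × [1.81 × 1.25 − 0.5 × 1.25²] = 6.29 mA.

Triode; I_D = 6.29 mA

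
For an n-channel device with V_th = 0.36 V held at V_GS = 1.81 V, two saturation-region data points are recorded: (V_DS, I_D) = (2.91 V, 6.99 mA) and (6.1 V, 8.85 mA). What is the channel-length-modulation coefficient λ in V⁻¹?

λ = 0.110 V⁻¹

With V_GS fixed, I_D ∝ (1 + λ V_DS) in saturation, so I_D2/I_D1 = (1 + λ V_DS2)/(1 + λ V_DS1).
8.85/6.99 = 1.266 = (1 + 6.1 λ)/(1 + 2.91 λ).
Solving: λ (I_D1 V_DS2 − I_D2 V_DS1) = I_D2 − I_D1, so λ = (8.85 − 6.99) / (6.99 × 6.1 − 8.85 × 2.91) = 1.86 / 16.9 = 0.11 V⁻¹.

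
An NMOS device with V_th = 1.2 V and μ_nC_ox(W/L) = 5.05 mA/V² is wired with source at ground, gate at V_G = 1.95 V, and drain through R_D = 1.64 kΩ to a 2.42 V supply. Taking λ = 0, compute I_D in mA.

I_D = 1.20 mA

V_GS = V_G = 1.95 V, so V_ov = 1.95 − 1.2 = 0.75 V.
Assume saturation: I_D = ½ k_n V_ov² = 0.5 × 5.05 × 0.75² = 1.42 mA, giving V_DS = V_DD − I_D R_D = 2.42 − 1.42 × 1.64 = 0.0907 V.
But 0.0907 V < V_ov = 0.75 V, so the device is actually in triode.
In triode I_D = k_n[V_ov V_DS − ½ V_DS²] and I_D = (V_DD − V_DS)/R_D. Equating: 4.14 V_DS² − 7.212 V_DS + 2.42 = 0, giving V_DS = 0.454 V (the root below V_ov).
I_D = (2.42 − 0.454) / 1.64 = 1.2 mA.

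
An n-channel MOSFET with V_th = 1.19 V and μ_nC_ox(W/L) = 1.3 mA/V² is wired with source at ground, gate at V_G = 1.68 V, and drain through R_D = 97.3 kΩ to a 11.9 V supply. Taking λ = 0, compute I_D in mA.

I_D = 0.120 mA

V_GS = V_G = 1.68 V, so V_ov = 1.68 − 1.19 = 0.49 V.
Assume saturation: I_D = ½ k_n V_ov² = 0.5 × 1.3 × 0.49² = 0.156 mA, giving V_DS = V_DD − I_D R_D = 11.9 − 0.156 × 97.3 = -3.29 V.
But -3.29 V < V_ov = 0.49 V, so the device is actually in triode.
In triode I_D = k_n[V_ov V_DS − ½ V_DS²] and I_D = (V_DD − V_DS)/R_D. Equating: 63.2 V_DS² − 62.98 V_DS + 11.9 = 0, giving V_DS = 0.253 V (the root below V_ov).
I_D = (11.9 − 0.253) / 97.3 = 0.12 mA.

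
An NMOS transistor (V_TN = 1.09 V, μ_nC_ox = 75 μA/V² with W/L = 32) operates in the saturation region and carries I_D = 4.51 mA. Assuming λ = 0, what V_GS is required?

V_GS = 3.03 V

k_n = μ_nC_ox · (W/L) = 2.4 mA/V².
In saturation I_D = ½ k_n (V_GS − V_TN)², so V_GS − V_TN = √(2 I_D / k_n) = √(2 × 4.51 / 2.4) = 1.94 V.
V_GS = 1.09 + 1.94 = 3.03 V.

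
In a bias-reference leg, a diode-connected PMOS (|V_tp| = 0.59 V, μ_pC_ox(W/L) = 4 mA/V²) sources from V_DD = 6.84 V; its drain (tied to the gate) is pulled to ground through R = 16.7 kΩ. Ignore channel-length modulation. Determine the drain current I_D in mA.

I_D = 0.349 mA

With gate tied to drain, V_SG = V_SD ≥ V_SG − |V_tp|, so the device is in saturation.
KCL at the drain: ½ k_p (V_SG − |V_tp|)² = (V_DD − V_SG)/R.
Let x = V_SG − 0.59. Then 33.4 x² + x − 6.25 = 0, giving x = 0.418 V (positive root), so V_SG = 1.01 V.
I_D = (V_DD − V_SG)/R = (6.84 − 1.01) / 16.7 = 0.349 mA.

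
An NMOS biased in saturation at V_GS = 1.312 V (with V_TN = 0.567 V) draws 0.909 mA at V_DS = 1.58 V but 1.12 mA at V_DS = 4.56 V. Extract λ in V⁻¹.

With V_GS fixed, I_D ∝ (1 + λ V_DS) in saturation, so I_D2/I_D1 = (1 + λ V_DS2)/(1 + λ V_DS1).
1.12/0.909 = 1.232 = (1 + 4.56 λ)/(1 + 1.58 λ).
Solving: λ (I_D1 V_DS2 − I_D2 V_DS1) = I_D2 − I_D1, so λ = (1.12 − 0.909) / (0.909 × 4.56 − 1.12 × 1.58) = 0.211 / 2.38 = 0.0888 V⁻¹.

λ = 0.0888 V⁻¹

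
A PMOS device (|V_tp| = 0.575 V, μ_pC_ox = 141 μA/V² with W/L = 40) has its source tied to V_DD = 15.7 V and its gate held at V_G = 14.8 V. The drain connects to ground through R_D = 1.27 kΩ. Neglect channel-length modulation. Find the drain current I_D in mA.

V_SG = V_DD − V_G = 15.7 − 14.8 = 0.9 V, so V_ov = 0.9 − 0.575 = 0.325 V.
k_p = μ_pC_ox · (W/L) = 5.64 mA/V².
Assume saturation: I_D = ½ k_p V_ov² = 0.5 × 5.64 × 0.325² = 0.298 mA, giving V_SD = V_DD − I_D R_D = 15.7 − 0.298 × 1.27 = 15.3 V.
V_SD = 15.3 V ≥ V_ov = 0.325 V, confirming saturation.

I_D = 0.298 mA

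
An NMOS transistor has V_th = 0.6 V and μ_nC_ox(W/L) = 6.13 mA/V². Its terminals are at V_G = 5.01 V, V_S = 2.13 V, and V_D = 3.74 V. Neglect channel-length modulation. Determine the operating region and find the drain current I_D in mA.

Triode; I_D = 14.6 mA

V_GS = V_G − V_S = 5.01 − 2.13 = 2.88 V; V_DS = V_D − V_S = 3.74 − 2.13 = 1.61 V.
V_ov = V_GS − V_th = 2.88 − 0.6 = 2.28 V.
Since V_DS = 1.61 V < V_ov = 2.28 V, the device is in the triode region.
I_D = k_n [V_ov · V_DS − ½ V_DS²] = 6.13 × [2.28 × 1.61 − 0.5 × 1.61²] = 14.6 mA.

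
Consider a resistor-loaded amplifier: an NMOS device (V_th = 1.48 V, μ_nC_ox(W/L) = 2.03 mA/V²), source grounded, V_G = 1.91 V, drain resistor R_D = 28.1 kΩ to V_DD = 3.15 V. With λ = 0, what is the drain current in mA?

I_D = 0.107 mA

V_GS = V_G = 1.91 V, so V_ov = 1.91 − 1.48 = 0.43 V.
Assume saturation: I_D = ½ k_n V_ov² = 0.5 × 2.03 × 0.43² = 0.188 mA, giving V_DS = V_DD − I_D R_D = 3.15 − 0.188 × 28.1 = -2.12 V.
But -2.12 V < V_ov = 0.43 V, so the device is actually in triode.
In triode I_D = k_n[V_ov V_DS − ½ V_DS²] and I_D = (V_DD − V_DS)/R_D. Equating: 28.5 V_DS² − 25.53 V_DS + 3.15 = 0, giving V_DS = 0.148 V (the root below V_ov).
I_D = (3.15 − 0.148) / 28.1 = 0.107 mA.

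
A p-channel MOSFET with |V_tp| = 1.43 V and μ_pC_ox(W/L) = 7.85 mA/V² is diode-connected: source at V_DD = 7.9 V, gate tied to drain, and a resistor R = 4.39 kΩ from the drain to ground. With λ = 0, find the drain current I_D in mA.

With gate tied to drain, V_SG = V_SD ≥ V_SG − |V_tp|, so the device is in saturation.
KCL at the drain: ½ k_p (V_SG − |V_tp|)² = (V_DD − V_SG)/R.
Let x = V_SG − 1.43. Then 17.2 x² + x − 6.47 = 0, giving x = 0.584 V (positive root), so V_SG = 2.01 V.
I_D = (V_DD − V_SG)/R = (7.9 − 2.01) / 4.39 = 1.34 mA.

I_D = 1.34 mA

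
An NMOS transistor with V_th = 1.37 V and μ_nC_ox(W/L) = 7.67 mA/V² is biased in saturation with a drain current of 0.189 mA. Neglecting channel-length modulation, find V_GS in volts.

In saturation I_D = ½ k_n (V_GS − V_th)², so V_GS − V_th = √(2 I_D / k_n) = √(2 × 0.189 / 7.67) = 0.222 V.
V_GS = 1.37 + 0.222 = 1.59 V.

V_GS = 1.59 V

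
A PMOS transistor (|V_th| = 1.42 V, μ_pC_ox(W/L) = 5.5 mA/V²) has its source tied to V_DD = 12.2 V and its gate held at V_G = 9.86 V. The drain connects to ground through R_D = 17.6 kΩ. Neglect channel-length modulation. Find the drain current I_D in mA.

V_SG = V_DD − V_G = 12.2 − 9.86 = 2.34 V, so V_ov = 2.34 − 1.42 = 0.92 V.
Assume saturation: I_D = ½ k_p V_ov² = 0.5 × 5.5 × 0.92² = 2.33 mA, giving V_SD = V_DD − I_D R_D = 12.2 − 2.33 × 17.6 = -28.8 V.
But -28.8 V < V_ov = 0.92 V, so the device is actually in triode.
In triode I_D = k_p[V_ov V_SD − ½ V_SD²] and I_D = (V_DD − V_SD)/R_D. Equating: 48.4 V_SD² − 90.06 V_SD + 12.2 = 0, giving V_SD = 0.147 V (the root below V_ov).
I_D = (12.2 − 0.147) / 17.6 = 0.685 mA.

I_D = 0.685 mA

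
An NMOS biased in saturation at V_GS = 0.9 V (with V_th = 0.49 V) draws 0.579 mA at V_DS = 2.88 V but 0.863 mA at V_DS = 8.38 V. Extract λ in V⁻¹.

With V_GS fixed, I_D ∝ (1 + λ V_DS) in saturation, so I_D2/I_D1 = (1 + λ V_DS2)/(1 + λ V_DS1).
0.863/0.579 = 1.491 = (1 + 8.38 λ)/(1 + 2.88 λ).
Solving: λ (I_D1 V_DS2 − I_D2 V_DS1) = I_D2 − I_D1, so λ = (0.863 − 0.579) / (0.579 × 8.38 − 0.863 × 2.88) = 0.284 / 2.37 = 0.12 V⁻¹.

λ = 0.120 V⁻¹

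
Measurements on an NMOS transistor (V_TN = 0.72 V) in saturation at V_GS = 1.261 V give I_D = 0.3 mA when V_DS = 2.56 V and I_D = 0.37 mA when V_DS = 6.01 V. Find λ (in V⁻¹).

λ = 0.0818 V⁻¹

With V_GS fixed, I_D ∝ (1 + λ V_DS) in saturation, so I_D2/I_D1 = (1 + λ V_DS2)/(1 + λ V_DS1).
0.37/0.3 = 1.233 = (1 + 6.01 λ)/(1 + 2.56 λ).
Solving: λ (I_D1 V_DS2 − I_D2 V_DS1) = I_D2 − I_D1, so λ = (0.37 − 0.3) / (0.3 × 6.01 − 0.37 × 2.56) = 0.07 / 0.856 = 0.0818 V⁻¹.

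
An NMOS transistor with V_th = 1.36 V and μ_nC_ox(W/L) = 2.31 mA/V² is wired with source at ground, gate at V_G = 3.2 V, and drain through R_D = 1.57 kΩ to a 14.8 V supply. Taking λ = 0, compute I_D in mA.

I_D = 3.91 mA

V_GS = V_G = 3.2 V, so V_ov = 3.2 − 1.36 = 1.84 V.
Assume saturation: I_D = ½ k_n V_ov² = 0.5 × 2.31 × 1.84² = 3.91 mA, giving V_DS = V_DD − I_D R_D = 14.8 − 3.91 × 1.57 = 8.66 V.
V_DS = 8.66 V ≥ V_ov = 1.84 V, confirming saturation.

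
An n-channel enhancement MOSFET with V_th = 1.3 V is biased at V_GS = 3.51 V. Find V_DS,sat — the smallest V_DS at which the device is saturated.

The boundary between triode and saturation is V_DS = V_GS − V_th = V_ov.
V_ov = 3.51 − 1.3 = 2.21 V.

V_DS,sat = 2.21 V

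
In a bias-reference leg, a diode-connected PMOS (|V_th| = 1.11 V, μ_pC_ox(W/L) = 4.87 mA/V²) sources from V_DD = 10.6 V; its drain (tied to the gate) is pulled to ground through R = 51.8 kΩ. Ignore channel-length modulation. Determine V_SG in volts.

V_SG = 1.38 V

With gate tied to drain, V_SG = V_SD ≥ V_SG − |V_th|, so the device is in saturation.
KCL at the drain: ½ k_p (V_SG − |V_th|)² = (V_DD − V_SG)/R.
Let x = V_SG − 1.11. Then 126 x² + x − 9.49 = 0, giving x = 0.27 V (positive root), so V_SG = 1.38 V.
I_D = (V_DD − V_SG)/R = (10.6 − 1.38) / 51.8 = 0.178 mA.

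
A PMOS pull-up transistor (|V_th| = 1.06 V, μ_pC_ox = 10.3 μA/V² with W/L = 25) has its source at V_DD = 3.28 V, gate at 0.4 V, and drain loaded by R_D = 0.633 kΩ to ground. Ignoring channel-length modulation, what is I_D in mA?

I_D = 0.426 mA

V_SG = V_DD − V_G = 3.28 − 0.4 = 2.88 V, so V_ov = 2.88 − 1.06 = 1.82 V.
k_p = μ_pC_ox · (W/L) = 0.2575 mA/V².
Assume saturation: I_D = ½ k_p V_ov² = 0.5 × 0.2575 × 1.82² = 0.426 mA, giving V_SD = V_DD − I_D R_D = 3.28 − 0.426 × 0.633 = 3.01 V.
V_SD = 3.01 V ≥ V_ov = 1.82 V, confirming saturation.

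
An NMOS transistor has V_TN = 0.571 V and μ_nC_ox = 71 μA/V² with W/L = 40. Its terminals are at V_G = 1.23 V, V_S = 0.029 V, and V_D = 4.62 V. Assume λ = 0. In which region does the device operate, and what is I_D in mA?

Saturation; I_D = 0.564 mA

V_GS = V_G − V_S = 1.23 − 0.029 = 1.2 V; V_DS = V_D − V_S = 4.62 − 0.029 = 4.59 V.
k_n = μ_nC_ox · (W/L) = 2.84 mA/V².
V_ov = V_GS − V_TN = 1.2 − 0.571 = 0.63 V.
Since V_DS = 4.59 V ≥ V_ov = 0.63 V, the device is in saturation.
I_D = ½ k_n V_ov² = 0.5 × 2.84 × 0.63² = 0.564 mA.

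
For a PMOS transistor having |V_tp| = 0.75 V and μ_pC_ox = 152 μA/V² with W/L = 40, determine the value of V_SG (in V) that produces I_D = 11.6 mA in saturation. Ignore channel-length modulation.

k_p = μ_pC_ox · (W/L) = 6.08 mA/V².
In saturation I_D = ½ k_p (V_SG − |V_tp|)², so V_SG − |V_tp| = √(2 I_D / k_p) = √(2 × 11.6 / 6.08) = 1.95 V.
V_SG = 0.75 + 1.95 = 2.7 V.

V_SG = 2.70 V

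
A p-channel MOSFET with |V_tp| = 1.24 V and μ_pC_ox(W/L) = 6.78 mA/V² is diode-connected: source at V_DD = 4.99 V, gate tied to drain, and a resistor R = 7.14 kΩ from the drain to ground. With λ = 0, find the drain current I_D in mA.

With gate tied to drain, V_SG = V_SD ≥ V_SG − |V_tp|, so the device is in saturation.
KCL at the drain: ½ k_p (V_SG − |V_tp|)² = (V_DD − V_SG)/R.
Let x = V_SG − 1.24. Then 24.2 x² + x − 3.75 = 0, giving x = 0.373 V (positive root), so V_SG = 1.61 V.
I_D = (V_DD − V_SG)/R = (4.99 − 1.61) / 7.14 = 0.473 mA.

I_D = 0.473 mA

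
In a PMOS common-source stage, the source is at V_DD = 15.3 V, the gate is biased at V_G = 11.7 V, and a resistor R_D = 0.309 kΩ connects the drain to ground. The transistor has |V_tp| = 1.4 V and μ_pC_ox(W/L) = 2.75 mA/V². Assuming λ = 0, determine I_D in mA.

I_D = 6.66 mA

V_SG = V_DD − V_G = 15.3 − 11.7 = 3.6 V, so V_ov = 3.6 − 1.4 = 2.2 V.
Assume saturation: I_D = ½ k_p V_ov² = 0.5 × 2.75 × 2.2² = 6.66 mA, giving V_SD = V_DD − I_D R_D = 15.3 − 6.66 × 0.309 = 13.2 V.
V_SD = 13.2 V ≥ V_ov = 2.2 V, confirming saturation.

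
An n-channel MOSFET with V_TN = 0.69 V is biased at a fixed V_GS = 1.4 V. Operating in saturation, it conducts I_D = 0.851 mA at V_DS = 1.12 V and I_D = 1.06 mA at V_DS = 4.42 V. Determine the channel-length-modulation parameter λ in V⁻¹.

With V_GS fixed, I_D ∝ (1 + λ V_DS) in saturation, so I_D2/I_D1 = (1 + λ V_DS2)/(1 + λ V_DS1).
1.06/0.851 = 1.246 = (1 + 4.42 λ)/(1 + 1.12 λ).
Solving: λ (I_D1 V_DS2 − I_D2 V_DS1) = I_D2 − I_D1, so λ = (1.06 − 0.851) / (0.851 × 4.42 − 1.06 × 1.12) = 0.209 / 2.57 = 0.0812 V⁻¹.

λ = 0.0812 V⁻¹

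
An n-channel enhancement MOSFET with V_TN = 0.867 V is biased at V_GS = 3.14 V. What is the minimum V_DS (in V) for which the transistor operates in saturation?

V_DS,sat = 2.27 V

The boundary between triode and saturation is V_DS = V_GS − V_TN = V_ov.
V_ov = 3.14 − 0.867 = 2.27 V.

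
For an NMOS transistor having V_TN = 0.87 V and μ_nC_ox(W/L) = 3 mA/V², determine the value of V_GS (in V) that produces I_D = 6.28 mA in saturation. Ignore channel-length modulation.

V_GS = 2.92 V

In saturation I_D = ½ k_n (V_GS − V_TN)², so V_GS − V_TN = √(2 I_D / k_n) = √(2 × 6.28 / 3) = 2.05 V.
V_GS = 0.87 + 2.05 = 2.92 V.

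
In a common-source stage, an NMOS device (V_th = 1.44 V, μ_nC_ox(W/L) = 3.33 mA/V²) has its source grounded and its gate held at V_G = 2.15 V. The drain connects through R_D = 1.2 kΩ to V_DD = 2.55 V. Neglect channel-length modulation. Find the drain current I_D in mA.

V_GS = V_G = 2.15 V, so V_ov = 2.15 − 1.44 = 0.71 V.
Assume saturation: I_D = ½ k_n V_ov² = 0.5 × 3.33 × 0.71² = 0.839 mA, giving V_DS = V_DD − I_D R_D = 2.55 − 0.839 × 1.2 = 1.54 V.
V_DS = 1.54 V ≥ V_ov = 0.71 V, confirming saturation.

I_D = 0.839 mA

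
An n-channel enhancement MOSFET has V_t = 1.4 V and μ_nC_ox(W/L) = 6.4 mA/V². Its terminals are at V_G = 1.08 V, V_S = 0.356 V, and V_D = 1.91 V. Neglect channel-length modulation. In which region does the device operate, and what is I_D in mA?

Cutoff; I_D = 0 mA

V_GS = V_G − V_S = 1.08 − 0.356 = 0.724 V; V_DS = V_D − V_S = 1.91 − 0.356 = 1.55 V.
V_GS = 0.724 V < V_t = 1.4 V, so the transistor is in cutoff.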